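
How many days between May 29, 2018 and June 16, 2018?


18 days

From May 29, 2018 to June 16, 2018
Rest of May 2018: 31 - 29 = 2
Days into June 2018: 16
Total = 2 + 16 = 18 days


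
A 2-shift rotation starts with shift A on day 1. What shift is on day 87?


Shifts: A, B
Start: A (index 0)
Day 87: (0 + 87 - 1) mod 2
= 86 mod 2
= 0
Index 0 → shift A

Shift A


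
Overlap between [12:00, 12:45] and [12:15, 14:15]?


Meeting A: 720-765 (in minutes from midnight)
Meeting B: 735-855
Overlap start = max(720, 735) = 735
Overlap end = min(765, 855) = 765
Overlap = max(0, 765 - 735) = 30 min

30 minutes


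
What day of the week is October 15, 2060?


Friday

Zeller's congruence:
q=15, m=10, k=60, j=20
h = (15 + ⌊13×11/5⌋ + 60 + ⌊60/4⌋ + ⌊20/4⌋ - 2×20) mod 7
= (15 + 28 + 60 + 15 + 5 - 40) mod 7
= 83 mod 7 = 6
h=6 → Friday


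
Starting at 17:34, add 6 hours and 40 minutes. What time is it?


Start: 1054 minutes from midnight
Add: 400 minutes
Total: 1454 minutes
Hours: 1454 ÷ 60 = 24 remainder 14
24 ≥ 24 → 24 - 24 = 0 (next day)

00:14 (next day)


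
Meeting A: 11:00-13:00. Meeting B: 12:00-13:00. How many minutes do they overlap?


60 minutes

Meeting A: 660-780 (in minutes from midnight)
Meeting B: 720-780
Overlap start = max(660, 720) = 720
Overlap end = min(780, 780) = 780
Overlap = max(0, 780 - 720) = 60 min


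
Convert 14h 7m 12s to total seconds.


Hours: 14 × 3600 = 50400
Minutes: 7 × 60 = 420
Seconds: 12
Total = 50400 + 420 + 12 = 50832

50832 seconds


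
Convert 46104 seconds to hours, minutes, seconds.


12h 48m 24s

Hours: 46104 ÷ 3600 = 12 remainder 2904
Minutes: 2904 ÷ 60 = 48 remainder 24
Seconds: 24


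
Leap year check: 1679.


Rules: divisible by 4 AND (not by 100 OR by 400)
1679 ÷ 4 = 419 remainder 3 → not divisible by 4
Not divisible by 4 → not a leap year

No


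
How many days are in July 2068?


Month: July (month 7)
July has 31 days

31 days


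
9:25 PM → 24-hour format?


21:25

Input: 9:25 PM
PM: 9 + 12 = 21


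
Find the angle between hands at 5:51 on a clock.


130.5°

Hour hand = 5×30 + 51×0.5 = 175.5°
Minute hand = 51×6 = 306°
Difference = |175.5 - 306| = 130.5°


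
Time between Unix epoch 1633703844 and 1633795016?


91172 seconds (25.3 hours / 1.06 days)

Difference = 1633795016 - 1633703844 = 91172 seconds
In hours: 91172 / 3600 ≈ 25.3
In days: 91172 / 86400 ≈ 1.06


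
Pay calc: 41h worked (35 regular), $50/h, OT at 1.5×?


$2200.00

Regular: 35h × $50 = $1750.00
Overtime: 41 - 35 = 6h
OT pay: 6h × $50 × 1.5 = $450.00
Total = $1750.00 + $450.00 = $2200.00


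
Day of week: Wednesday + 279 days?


Start: Wednesday (index 2)
(2 + 279) mod 7
= 281 mod 7
= 1
Index 1 → Tuesday

Tuesday


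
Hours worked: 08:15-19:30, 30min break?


10h 45m (645 minutes)

Total time = (19×60+30) - (8×60+15)
= 1170 - 495 = 675 min
Minus break: 675 - 30 = 645 min
= 10h 45m


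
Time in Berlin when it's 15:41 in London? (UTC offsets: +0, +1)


16:41

Time difference = UTC+1 - UTC+0 = +1 hours
New hour = (15 + 1) mod 24
= 16 mod 24 = 16
Minutes unchanged → 16:41


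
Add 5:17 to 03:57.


Start: 237 minutes from midnight
Add: 317 minutes
Total: 554 minutes
Hours: 554 ÷ 60 = 9 remainder 14

09:14


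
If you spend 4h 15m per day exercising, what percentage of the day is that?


Time: 255 minutes
Day: 1440 minutes
Percentage = (255/1440) × 100 ≈ 17.7%

17.7%


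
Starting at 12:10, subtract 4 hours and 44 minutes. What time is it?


07:26

Start: 730 minutes from midnight
Subtract: 284 minutes
Remaining: 730 - 284 = 446
Hours: 7, Minutes: 26


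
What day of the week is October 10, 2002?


Thursday

Zeller's congruence:
q=10, m=10, k=2, j=20
h = (10 + ⌊13×11/5⌋ + 2 + ⌊2/4⌋ + ⌊20/4⌋ - 2×20) mod 7
= (10 + 28 + 2 + 0 + 5 - 40) mod 7
= 5 mod 7 = 5
h=5 → Thursday


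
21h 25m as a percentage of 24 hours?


0.8924 (89.24%)

Total minutes: 21×60 + 25 = 1285
Day = 24×60 = 1440 minutes
Fraction = 1285/1440 ≈ 0.8924
As a percentage: 1285/1440 × 100 ≈ 89.24%


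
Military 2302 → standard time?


11:02 PM

Hour: 23
23 - 12 = 11 → PM


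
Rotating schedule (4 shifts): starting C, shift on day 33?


Shift C

Shifts: A, B, C, D
Start: C (index 2)
Day 33: (2 + 33 - 1) mod 4
= 34 mod 4
= 2
Index 2 → shift C


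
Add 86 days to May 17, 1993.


Start: May 17, 1993
Add 86 days
May 17 → June 1: 31 - 17 + 1 = 15 days (86 - 15 = 71 left)
June 1 → July 1: 30 - 1 + 1 = 30 days (71 - 30 = 41 left)
July 1 → August 1: 31 - 1 + 1 = 31 days (41 - 31 = 10 left)
August 1 + 10 = August 11, 1993

August 11, 1993


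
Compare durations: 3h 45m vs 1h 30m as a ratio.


Duration 1: 225 minutes
Duration 2: 90 minutes
Ratio = 225:90
GCD = 45
Simplified = 5:2
As a decimal: 5/2 = 2.50

5:2 (2.50)


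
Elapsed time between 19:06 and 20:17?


End time in minutes: 20×60 + 17 = 1217
Start time in minutes: 19×60 + 6 = 1146
Difference = 1217 - 1146 = 71 minutes
= 1 hours 11 minutes

1h 11m


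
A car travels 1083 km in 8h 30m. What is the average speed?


127.4 km/h

Distance: 1083 km
Time: 8h 30m = 510 min = 510/60 = 17/2 hours
Speed = 1083 ÷ (17/2) = 1083 × 2 / 17 = 2166/17 ≈ 127.4 km/h


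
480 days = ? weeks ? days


68 weeks 4 days

Weeks: 480 ÷ 7 = 68 remainder 4


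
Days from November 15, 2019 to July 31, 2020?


From November 15, 2019 to July 31, 2020
Rest of November 2019: 30 - 15 = 15
Full months: December 31, January 31, February 2020 29, March 31, April 30, May 31, June 30
Days into July 2020: 31
Total = 15 + 31 + 31 + 29 + 31 + 30 + 31 + 30 + 31 = 259 days

259 days


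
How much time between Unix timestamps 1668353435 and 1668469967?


116532 seconds (32.4 hours / 1.35 days)

Difference = 1668469967 - 1668353435 = 116532 seconds
In hours: 116532 / 3600 ≈ 32.4
In days: 116532 / 86400 ≈ 1.35


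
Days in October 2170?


Month: October (month 10)
October has 31 days

31 days


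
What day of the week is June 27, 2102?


Zeller's congruence:
q=27, m=6, k=2, j=21
h = (27 + ⌊13×7/5⌋ + 2 + ⌊2/4⌋ + ⌊21/4⌋ - 2×21) mod 7
= (27 + 18 + 2 + 0 + 5 - 42) mod 7
= 10 mod 7 = 3
h=3 → Tuesday

Tuesday


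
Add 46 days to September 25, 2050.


Start: September 25, 2050
Add 46 days
September 25 → October 1: 30 - 25 + 1 = 6 days (46 - 6 = 40 left)
October 1 → November 1: 31 - 1 + 1 = 31 days (40 - 31 = 9 left)
November 1 + 9 = November 10, 2050

November 10, 2050


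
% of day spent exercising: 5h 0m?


Time: 300 minutes
Day: 1440 minutes
Percentage = (300/1440) × 100 ≈ 20.8%

20.8%


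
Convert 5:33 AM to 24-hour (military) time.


Input: 5:33 AM
AM hour stays: 5

05:33


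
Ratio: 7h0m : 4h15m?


28:17 (1.65)

Duration 1: 420 minutes
Duration 2: 255 minutes
Ratio = 420:255
GCD = 15
Simplified = 28:17
As a decimal: 28/17 ≈ 1.65


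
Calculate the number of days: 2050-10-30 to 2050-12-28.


59 days

From October 30, 2050 to December 28, 2050
Rest of October 2050: 31 - 30 = 1
Full months: November 30
Days into December 2050: 28
Total = 1 + 30 + 28 = 59 days


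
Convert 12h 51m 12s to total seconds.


46272 seconds

Hours: 12 × 3600 = 43200
Minutes: 51 × 60 = 3060
Seconds: 12
Total = 43200 + 3060 + 12 = 46272


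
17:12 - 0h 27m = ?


16:45

Start: 1032 minutes from midnight
Subtract: 27 minutes
Remaining: 1032 - 27 = 1005
Hours: 16, Minutes: 45


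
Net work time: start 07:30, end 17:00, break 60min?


Total time = (17×60+0) - (7×60+30)
= 1020 - 450 = 570 min
Minus break: 570 - 60 = 510 min
= 8h 30m

8h 30m (510 minutes)


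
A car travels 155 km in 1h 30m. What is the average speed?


Distance: 155 km
Time: 1h 30m = 90 min = 90/60 = 3/2 hours
Speed = 155 ÷ (3/2) = 155 × 2 / 3 = 310/3 ≈ 103.3 km/h

103.3 km/h


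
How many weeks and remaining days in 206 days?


29 weeks 3 days

Weeks: 206 ÷ 7 = 29 remainder 3


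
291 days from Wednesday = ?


Start: Wednesday (index 2)
(2 + 291) mod 7
= 293 mod 7
= 6
Index 6 → Sunday

Sunday


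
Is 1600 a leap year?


Rules: divisible by 4 AND (not by 100 OR by 400)
1600 ÷ 4 = 400 exactly → divisible by 4
1600 ÷ 100 = 16 exactly → divisible by 100
1600 ÷ 400 = 4 exactly → divisible by 400
Divisible by 400 → leap year

Yes


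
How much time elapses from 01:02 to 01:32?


End time in minutes: 1×60 + 32 = 92
Start time in minutes: 1×60 + 2 = 62
Difference = 92 - 62 = 30 minutes
= 0 hours 30 minutes

0h 30m


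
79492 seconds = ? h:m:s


Hours: 79492 ÷ 3600 = 22 remainder 292
Minutes: 292 ÷ 60 = 4 remainder 52
Seconds: 52

22h 4m 52s


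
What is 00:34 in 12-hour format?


Hour: 0
0 → 12 AM (midnight)

12:34 AM


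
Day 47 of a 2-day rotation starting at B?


Shifts: A, B
Start: B (index 1)
Day 47: (1 + 47 - 1) mod 2
= 47 mod 2
= 1
Index 1 → shift B

Shift B


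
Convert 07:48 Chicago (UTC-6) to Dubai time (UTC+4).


Time difference = UTC+4 - UTC-6 = +10 hours
New hour = (7 + 10) mod 24
= 17 mod 24 = 17
Minutes unchanged → 17:48

17:48


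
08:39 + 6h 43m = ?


Start: 519 minutes from midnight
Add: 403 minutes
Total: 922 minutes
Hours: 922 ÷ 60 = 15 remainder 22

15:22


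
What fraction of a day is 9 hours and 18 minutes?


0.3875 (38.75%)

Total minutes: 9×60 + 18 = 558
Day = 24×60 = 1440 minutes
Fraction = 558/1440 = 0.3875
As a percentage: 558/1440 × 100 = 38.75%


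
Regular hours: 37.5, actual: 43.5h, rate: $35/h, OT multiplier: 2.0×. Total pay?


Regular: 37.5h × $35 = $1312.50
Overtime: 43.5 - 37.5 = 6.0h
OT pay: 6.0h × $35 × 2.0 = $420.00
Total = $1312.50 + $420.00 = $1732.50

$1732.50


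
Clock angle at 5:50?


125.0°

Hour hand = 5×30 + 50×0.5 = 175.0°
Minute hand = 50×6 = 300°
Difference = |175.0 - 300| = 125.0°


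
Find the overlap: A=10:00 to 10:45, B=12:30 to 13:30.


Meeting A: 600-645 (in minutes from midnight)
Meeting B: 750-810
Overlap start = max(600, 750) = 750
Overlap end = min(645, 810) = 645
Overlap = max(0, 645 - 750) = 0 min

0 minutes


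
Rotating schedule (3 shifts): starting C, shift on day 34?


Shifts: A, B, C
Start: C (index 2)
Day 34: (2 + 34 - 1) mod 3
= 35 mod 3
= 2
Index 2 → shift C

Shift C


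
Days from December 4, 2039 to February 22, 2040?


From December 4, 2039 to February 22, 2040
Rest of December 2039: 31 - 4 = 27
Full months: January 31
Days into February 2040: 22
Total = 27 + 31 + 22 = 80 days

80 days


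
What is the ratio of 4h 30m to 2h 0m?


Duration 1: 270 minutes
Duration 2: 120 minutes
Ratio = 270:120
GCD = 30
Simplified = 9:4
As a decimal: 9/4 = 2.25

9:4 (2.25)


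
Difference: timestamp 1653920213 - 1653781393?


138820 seconds (38.6 hours / 1.61 days)

Difference = 1653920213 - 1653781393 = 138820 seconds
In hours: 138820 / 3600 ≈ 38.6
In days: 138820 / 86400 ≈ 1.61


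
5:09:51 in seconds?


Hours: 5 × 3600 = 18000
Minutes: 9 × 60 = 540
Seconds: 51
Total = 18000 + 540 + 51 = 18591

18591 seconds


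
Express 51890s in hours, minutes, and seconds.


14h 24m 50s

Hours: 51890 ÷ 3600 = 14 remainder 1490
Minutes: 1490 ÷ 60 = 24 remainder 50
Seconds: 50


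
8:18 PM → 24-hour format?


Input: 8:18 PM
PM: 8 + 12 = 20

20:18


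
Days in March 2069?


31 days

Month: March (month 3)
March has 31 days


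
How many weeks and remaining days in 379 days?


Weeks: 379 ÷ 7 = 54 remainder 1

54 weeks 1 days


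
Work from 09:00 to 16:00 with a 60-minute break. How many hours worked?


Total time = (16×60+0) - (9×60+0)
= 960 - 540 = 420 min
Minus break: 420 - 60 = 360 min
= 6h 0m

6h 0m (360 minutes)


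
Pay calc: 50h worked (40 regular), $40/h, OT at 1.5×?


$2200.00

Regular: 40h × $40 = $1600.00
Overtime: 50 - 40 = 10h
OT pay: 10h × $40 × 1.5 = $600.00
Total = $1600.00 + $600.00 = $2200.00


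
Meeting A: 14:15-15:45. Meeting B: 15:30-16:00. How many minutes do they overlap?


Meeting A: 855-945 (in minutes from midnight)
Meeting B: 930-960
Overlap start = max(855, 930) = 930
Overlap end = min(945, 960) = 945
Overlap = max(0, 945 - 930) = 15 min

15 minutes


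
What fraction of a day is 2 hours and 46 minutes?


0.1153 (11.53%)

Total minutes: 2×60 + 46 = 166
Day = 24×60 = 1440 minutes
Fraction = 166/1440 ≈ 0.1153
As a percentage: 166/1440 × 100 ≈ 11.53%


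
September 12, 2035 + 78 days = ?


November 29, 2035

Start: September 12, 2035
Add 78 days
September 12 → October 1: 30 - 12 + 1 = 19 days (78 - 19 = 59 left)
October 1 → November 1: 31 - 1 + 1 = 31 days (59 - 31 = 28 left)
November 1 + 28 = November 29, 2035


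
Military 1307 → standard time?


1:07 PM

Hour: 13
13 - 12 = 1 → PM


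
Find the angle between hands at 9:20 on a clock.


Hour hand = 9×30 + 20×0.5 = 280.0°
Minute hand = 20×6 = 120°
Difference = |280.0 - 120| = 160.0°

160.0°


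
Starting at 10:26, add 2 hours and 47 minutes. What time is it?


Start: 626 minutes from midnight
Add: 167 minutes
Total: 793 minutes
Hours: 793 ÷ 60 = 13 remainder 13

13:13


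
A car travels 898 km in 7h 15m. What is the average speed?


Distance: 898 km
Time: 7h 15m = 435 min = 435/60 = 29/4 hours
Speed = 898 ÷ (29/4) = 898 × 4 / 29 = 3592/29 ≈ 123.9 km/h

123.9 km/h


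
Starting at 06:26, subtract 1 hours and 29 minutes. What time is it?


04:57

Start: 386 minutes from midnight
Subtract: 89 minutes
Remaining: 386 - 89 = 297
Hours: 4, Minutes: 57


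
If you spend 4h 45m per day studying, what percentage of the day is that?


19.8%

Time: 285 minutes
Day: 1440 minutes
Percentage = (285/1440) × 100 ≈ 19.8%


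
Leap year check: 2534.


No

Rules: divisible by 4 AND (not by 100 OR by 400)
2534 ÷ 4 = 633 remainder 2 → not divisible by 4
Not divisible by 4 → not a leap year


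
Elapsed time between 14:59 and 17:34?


End time in minutes: 17×60 + 34 = 1054
Start time in minutes: 14×60 + 59 = 899
Difference = 1054 - 899 = 155 minutes
= 2 hours 35 minutes

2h 35m


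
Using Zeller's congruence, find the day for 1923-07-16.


Zeller's congruence:
q=16, m=7, k=23, j=19
h = (16 + ⌊13×8/5⌋ + 23 + ⌊23/4⌋ + ⌊19/4⌋ - 2×19) mod 7
= (16 + 20 + 23 + 5 + 4 - 38) mod 7
= 30 mod 7 = 2
h=2 → Monday

Monday


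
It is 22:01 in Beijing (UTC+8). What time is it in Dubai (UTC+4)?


18:01

Time difference = UTC+4 - UTC+8 = -4 hours
New hour = (22 -4) mod 24
= 18 mod 24 = 18
Minutes unchanged → 18:01


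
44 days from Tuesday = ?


Start: Tuesday (index 1)
(1 + 44) mod 7
= 45 mod 7
= 3
Index 3 → Thursday

Thursday


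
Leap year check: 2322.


Rules: divisible by 4 AND (not by 100 OR by 400)
2322 ÷ 4 = 580 remainder 2 → not divisible by 4
Not divisible by 4 → not a leap year

No


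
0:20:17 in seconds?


Hours: 0 × 3600 = 0
Minutes: 20 × 60 = 1200
Seconds: 17
Total = 0 + 1200 + 17 = 1217

1217 seconds


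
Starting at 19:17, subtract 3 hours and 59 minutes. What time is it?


15:18

Start: 1157 minutes from midnight
Subtract: 239 minutes
Remaining: 1157 - 239 = 918
Hours: 15, Minutes: 18


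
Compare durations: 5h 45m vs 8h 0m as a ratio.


23:32 (0.72)

Duration 1: 345 minutes
Duration 2: 480 minutes
Ratio = 345:480
GCD = 15
Simplified = 23:32
As a decimal: 23/32 ≈ 0.72


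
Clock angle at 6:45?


Hour hand = 6×30 + 45×0.5 = 202.5°
Minute hand = 45×6 = 270°
Difference = |202.5 - 270| = 67.5°

67.5°


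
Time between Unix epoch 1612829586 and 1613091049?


261463 seconds (72.6 hours / 3.03 days)

Difference = 1613091049 - 1612829586 = 261463 seconds
In hours: 261463 / 3600 ≈ 72.6
In days: 261463 / 86400 ≈ 3.03


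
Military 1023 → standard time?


10:23 AM

Hour: 10
10 < 12 → AM


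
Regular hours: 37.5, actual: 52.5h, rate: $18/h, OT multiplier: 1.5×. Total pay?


Regular: 37.5h × $18 = $675.00
Overtime: 52.5 - 37.5 = 15.0h
OT pay: 15.0h × $18 × 1.5 = $405.00
Total = $675.00 + $405.00 = $1080.00

$1080.00


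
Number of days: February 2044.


29 days

Month: February (month 2)
February: 28 or 29 (leap year)
2044 leap year? Yes


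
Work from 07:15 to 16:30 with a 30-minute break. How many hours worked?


Total time = (16×60+30) - (7×60+15)
= 990 - 435 = 555 min
Minus break: 555 - 30 = 525 min
= 8h 45m

8h 45m (525 minutes)


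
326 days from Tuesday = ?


Start: Tuesday (index 1)
(1 + 326) mod 7
= 327 mod 7
= 5
Index 5 → Saturday

Saturday


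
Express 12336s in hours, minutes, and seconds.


Hours: 12336 ÷ 3600 = 3 remainder 1536
Minutes: 1536 ÷ 60 = 25 remainder 36
Seconds: 36

3h 25m 36s


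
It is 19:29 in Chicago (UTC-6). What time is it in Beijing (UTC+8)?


09:29 (next day)

Time difference = UTC+8 - UTC-6 = +14 hours
New hour = (19 + 14) mod 24
= 33 mod 24 = 9
Minutes unchanged → 09:29; 33 ≥ 24 → next day


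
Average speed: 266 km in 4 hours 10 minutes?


63.8 km/h

Distance: 266 km
Time: 4h 10m = 250 min = 250/60 = 25/6 hours
Speed = 266 ÷ (25/6) = 266 × 6 / 25 = 1596/25 ≈ 63.8 km/h


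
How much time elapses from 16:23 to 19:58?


End time in minutes: 19×60 + 58 = 1198
Start time in minutes: 16×60 + 23 = 983
Difference = 1198 - 983 = 215 minutes
= 3 hours 35 minutes

3h 35m


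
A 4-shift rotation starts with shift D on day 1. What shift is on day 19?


Shifts: A, B, C, D
Start: D (index 3)
Day 19: (3 + 19 - 1) mod 4
= 21 mod 4
= 1
Index 1 → shift B

Shift B


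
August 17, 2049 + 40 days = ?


Start: August 17, 2049
Add 40 days
August 17 → September 1: 31 - 17 + 1 = 15 days (40 - 15 = 25 left)
September 1 + 25 = September 26, 2049

September 26, 2049


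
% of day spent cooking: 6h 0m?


25.0%

Time: 360 minutes
Day: 1440 minutes
Percentage = (360/1440) × 100 = 25.0%


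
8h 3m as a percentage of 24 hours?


0.3354 (33.54%)

Total minutes: 8×60 + 3 = 483
Day = 24×60 = 1440 minutes
Fraction = 483/1440 ≈ 0.3354
As a percentage: 483/1440 × 100 ≈ 33.54%


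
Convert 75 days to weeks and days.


Weeks: 75 ÷ 7 = 10 remainder 5

10 weeks 5 days


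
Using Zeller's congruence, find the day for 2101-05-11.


Wednesday

Zeller's congruence:
q=11, m=5, k=1, j=21
h = (11 + ⌊13×6/5⌋ + 1 + ⌊1/4⌋ + ⌊21/4⌋ - 2×21) mod 7
= (11 + 15 + 1 + 0 + 5 - 42) mod 7
= -10 mod 7 = 4
h=4 → Wednesday


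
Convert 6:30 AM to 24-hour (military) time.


06:30

Input: 6:30 AM
AM hour stays: 6


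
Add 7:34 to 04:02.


Start: 242 minutes from midnight
Add: 454 minutes
Total: 696 minutes
Hours: 696 ÷ 60 = 11 remainder 36

11:36


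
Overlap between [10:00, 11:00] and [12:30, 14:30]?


0 minutes

Meeting A: 600-660 (in minutes from midnight)
Meeting B: 750-870
Overlap start = max(600, 750) = 750
Overlap end = min(660, 870) = 660
Overlap = max(0, 660 - 750) = 0 min


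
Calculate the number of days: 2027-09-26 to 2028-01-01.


From September 26, 2027 to January 1, 2028
Rest of September 2027: 30 - 26 = 4
Full months: October 31, November 30, December 31
Days into January 2028: 1
Total = 4 + 31 + 30 + 31 + 1 = 97 days

97 days


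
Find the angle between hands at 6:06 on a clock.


147.0°

Hour hand = 6×30 + 6×0.5 = 183.0°
Minute hand = 6×6 = 36°
Difference = |183.0 - 36| = 147.0°


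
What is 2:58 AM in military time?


Input: 2:58 AM
AM hour stays: 2

02:58


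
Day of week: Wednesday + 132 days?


Tuesday

Start: Wednesday (index 2)
(2 + 132) mod 7
= 134 mod 7
= 1
Index 1 → Tuesday


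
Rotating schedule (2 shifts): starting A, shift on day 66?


Shift B

Shifts: A, B
Start: A (index 0)
Day 66: (0 + 66 - 1) mod 2
= 65 mod 2
= 1
Index 1 → shift B


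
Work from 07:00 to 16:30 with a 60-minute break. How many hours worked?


8h 30m (510 minutes)

Total time = (16×60+30) - (7×60+0)
= 990 - 420 = 570 min
Minus break: 570 - 60 = 510 min
= 8h 30m


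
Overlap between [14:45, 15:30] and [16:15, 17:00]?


Meeting A: 885-930 (in minutes from midnight)
Meeting B: 975-1020
Overlap start = max(885, 975) = 975
Overlap end = min(930, 1020) = 930
Overlap = max(0, 930 - 975) = 0 min

0 minutes


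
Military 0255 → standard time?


2:55 AM

Hour: 2
2 < 12 → AM


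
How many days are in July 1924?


31 days

Month: July (month 7)
July has 31 days


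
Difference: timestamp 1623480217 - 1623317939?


162278 seconds (45.1 hours / 1.88 days)

Difference = 1623480217 - 1623317939 = 162278 seconds
In hours: 162278 / 3600 ≈ 45.1
In days: 162278 / 86400 ≈ 1.88


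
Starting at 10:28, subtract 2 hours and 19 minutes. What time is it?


08:09

Start: 628 minutes from midnight
Subtract: 139 minutes
Remaining: 628 - 139 = 489
Hours: 8, Minutes: 9


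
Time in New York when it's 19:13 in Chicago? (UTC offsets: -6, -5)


20:13

Time difference = UTC-5 - UTC-6 = +1 hours
New hour = (19 + 1) mod 24
= 20 mod 24 = 20
Minutes unchanged → 20:13


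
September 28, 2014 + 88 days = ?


Start: September 28, 2014
Add 88 days
September 28 → October 1: 30 - 28 + 1 = 3 days (88 - 3 = 85 left)
October 1 → November 1: 31 - 1 + 1 = 31 days (85 - 31 = 54 left)
November 1 → December 1: 30 - 1 + 1 = 30 days (54 - 30 = 24 left)
December 1 + 24 = December 25, 2014

December 25, 2014


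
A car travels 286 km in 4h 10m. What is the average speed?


Distance: 286 km
Time: 4h 10m = 250 min = 250/60 = 25/6 hours
Speed = 286 ÷ (25/6) = 286 × 6 / 25 = 1716/25 ≈ 68.6 km/h

68.6 km/h


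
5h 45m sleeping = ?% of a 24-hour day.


24.0%

Time: 345 minutes
Day: 1440 minutes
Percentage = (345/1440) × 100 ≈ 24.0%


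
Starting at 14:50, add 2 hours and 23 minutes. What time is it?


17:13

Start: 890 minutes from midnight
Add: 143 minutes
Total: 1033 minutes
Hours: 1033 ÷ 60 = 17 remainder 13


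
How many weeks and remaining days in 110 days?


15 weeks 5 days

Weeks: 110 ÷ 7 = 15 remainder 5


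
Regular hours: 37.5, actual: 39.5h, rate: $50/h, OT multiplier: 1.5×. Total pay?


Regular: 37.5h × $50 = $1875.00
Overtime: 39.5 - 37.5 = 2.0h
OT pay: 2.0h × $50 × 1.5 = $150.00
Total = $1875.00 + $150.00 = $2025.00

$2025.00


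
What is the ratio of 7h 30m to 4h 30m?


5:3 (1.67)

Duration 1: 450 minutes
Duration 2: 270 minutes
Ratio = 450:270
GCD = 90
Simplified = 5:3
As a decimal: 5/3 ≈ 1.67


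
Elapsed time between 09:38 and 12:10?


End time in minutes: 12×60 + 10 = 730
Start time in minutes: 9×60 + 38 = 578
Difference = 730 - 578 = 152 minutes
= 2 hours 32 minutes

2h 32m


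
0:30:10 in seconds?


1810 seconds

Hours: 0 × 3600 = 0
Minutes: 30 × 60 = 1800
Seconds: 10
Total = 0 + 1800 + 10 = 1810


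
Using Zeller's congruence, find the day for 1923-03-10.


Zeller's congruence:
q=10, m=3, k=23, j=19
h = (10 + ⌊13×4/5⌋ + 23 + ⌊23/4⌋ + ⌊19/4⌋ - 2×19) mod 7
= (10 + 10 + 23 + 5 + 4 - 38) mod 7
= 14 mod 7 = 0
h=0 → Saturday

Saturday


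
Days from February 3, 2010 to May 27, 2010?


113 days

From February 3, 2010 to May 27, 2010
Rest of February 2010: 28 - 3 = 25
Full months: March 31, April 30
Days into May 2010: 27
Total = 25 + 31 + 30 + 27 = 113 days


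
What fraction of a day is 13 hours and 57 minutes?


Total minutes: 13×60 + 57 = 837
Day = 24×60 = 1440 minutes
Fraction = 837/1440 ≈ 0.5813
As a percentage: 837/1440 × 100 ≈ 58.13%

0.5813 (58.13%)


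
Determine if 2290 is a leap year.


No

Rules: divisible by 4 AND (not by 100 OR by 400)
2290 ÷ 4 = 572 remainder 2 → not divisible by 4
Not divisible by 4 → not a leap year


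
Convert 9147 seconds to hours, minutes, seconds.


2h 32m 27s

Hours: 9147 ÷ 3600 = 2 remainder 1947
Minutes: 1947 ÷ 60 = 32 remainder 27
Seconds: 27


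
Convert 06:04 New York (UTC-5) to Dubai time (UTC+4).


15:04

Time difference = UTC+4 - UTC-5 = +9 hours
New hour = (6 + 9) mod 24
= 15 mod 24 = 15
Minutes unchanged → 15:04


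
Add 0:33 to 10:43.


Start: 643 minutes from midnight
Add: 33 minutes
Total: 676 minutes
Hours: 676 ÷ 60 = 11 remainder 16

11:16


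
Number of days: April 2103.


Month: April (month 4)
April has 30 days

30 days


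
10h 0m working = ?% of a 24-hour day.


41.7%

Time: 600 minutes
Day: 1440 minutes
Percentage = (600/1440) × 100 ≈ 41.7%


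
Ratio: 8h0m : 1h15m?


Duration 1: 480 minutes
Duration 2: 75 minutes
Ratio = 480:75
GCD = 15
Simplified = 32:5
As a decimal: 32/5 = 6.40

32:5 (6.40)


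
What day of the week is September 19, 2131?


Zeller's congruence:
q=19, m=9, k=31, j=21
h = (19 + ⌊13×10/5⌋ + 31 + ⌊31/4⌋ + ⌊21/4⌋ - 2×21) mod 7
= (19 + 26 + 31 + 7 + 5 - 42) mod 7
= 46 mod 7 = 4
h=4 → Wednesday

Wednesday


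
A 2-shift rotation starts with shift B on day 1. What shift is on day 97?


Shifts: A, B
Start: B (index 1)
Day 97: (1 + 97 - 1) mod 2
= 97 mod 2
= 1
Index 1 → shift B

Shift B


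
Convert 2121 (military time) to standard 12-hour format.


9:21 PM

Hour: 21
21 - 12 = 9 → PM


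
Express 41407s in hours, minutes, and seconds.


Hours: 41407 ÷ 3600 = 11 remainder 1807
Minutes: 1807 ÷ 60 = 30 remainder 7
Seconds: 7

11h 30m 7s


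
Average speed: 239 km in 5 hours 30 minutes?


43.5 km/h

Distance: 239 km
Time: 5h 30m = 330 min = 330/60 = 11/2 hours
Speed = 239 ÷ (11/2) = 239 × 2 / 11 = 478/11 ≈ 43.5 km/h


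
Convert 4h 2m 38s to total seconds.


14558 seconds

Hours: 4 × 3600 = 14400
Minutes: 2 × 60 = 120
Seconds: 38
Total = 14400 + 120 + 38 = 14558


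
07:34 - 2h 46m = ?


04:48

Start: 454 minutes from midnight
Subtract: 166 minutes
Remaining: 454 - 166 = 288
Hours: 4, Minutes: 48


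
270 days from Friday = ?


Start: Friday (index 4)
(4 + 270) mod 7
= 274 mod 7
= 1
Index 1 → Tuesday

Tuesday


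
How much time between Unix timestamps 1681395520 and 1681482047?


86527 seconds (24.0 hours / 1.00 days)

Difference = 1681482047 - 1681395520 = 86527 seconds
In hours: 86527 / 3600 ≈ 24.0
In days: 86527 / 86400 ≈ 1.00


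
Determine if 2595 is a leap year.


Rules: divisible by 4 AND (not by 100 OR by 400)
2595 ÷ 4 = 648 remainder 3 → not divisible by 4
Not divisible by 4 → not a leap year

No


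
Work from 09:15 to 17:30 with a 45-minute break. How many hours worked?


7h 30m (450 minutes)

Total time = (17×60+30) - (9×60+15)
= 1050 - 555 = 495 min
Minus break: 495 - 45 = 450 min
= 7h 30m


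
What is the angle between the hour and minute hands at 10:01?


Hour hand = 10×30 + 1×0.5 = 300.5°
Minute hand = 1×6 = 6°
Difference = |300.5 - 6| = 294.5°
Since > 180°: 360 - 294.5 = 65.5°

65.5°


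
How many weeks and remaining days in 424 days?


60 weeks 4 days

Weeks: 424 ÷ 7 = 60 remainder 4


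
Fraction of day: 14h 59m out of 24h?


Total minutes: 14×60 + 59 = 899
Day = 24×60 = 1440 minutes
Fraction = 899/1440 ≈ 0.6243
As a percentage: 899/1440 × 100 ≈ 62.43%

0.6243 (62.43%)


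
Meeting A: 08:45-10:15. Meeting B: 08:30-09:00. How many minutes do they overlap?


15 minutes

Meeting A: 525-615 (in minutes from midnight)
Meeting B: 510-540
Overlap start = max(525, 510) = 525
Overlap end = min(615, 540) = 540
Overlap = max(0, 540 - 525) = 15 min


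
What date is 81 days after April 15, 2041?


July 5, 2041

Start: April 15, 2041
Add 81 days
April 15 → May 1: 30 - 15 + 1 = 16 days (81 - 16 = 65 left)
May 1 → June 1: 31 - 1 + 1 = 31 days (65 - 31 = 34 left)
June 1 → July 1: 30 - 1 + 1 = 30 days (34 - 30 = 4 left)
July 1 + 4 = July 5, 2041


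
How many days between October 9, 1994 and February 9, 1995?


From October 9, 1994 to February 9, 1995
Rest of October 1994: 31 - 9 = 22
Full months: November 30, December 31, January 31
Days into February 1995: 9
Total = 22 + 30 + 31 + 31 + 9 = 123 days

123 days


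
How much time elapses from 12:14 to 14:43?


End time in minutes: 14×60 + 43 = 883
Start time in minutes: 12×60 + 14 = 734
Difference = 883 - 734 = 149 minutes
= 2 hours 29 minutes

2h 29m


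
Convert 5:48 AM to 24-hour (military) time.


Input: 5:48 AM
AM hour stays: 5

05:48


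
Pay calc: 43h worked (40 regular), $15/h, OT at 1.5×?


Regular: 40h × $15 = $600.00
Overtime: 43 - 40 = 3h
OT pay: 3h × $15 × 1.5 = $67.50
Total = $600.00 + $67.50 = $667.50

$667.50


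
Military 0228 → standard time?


Hour: 2
2 < 12 → AM

2:28 AM


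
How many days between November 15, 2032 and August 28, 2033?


286 days

From November 15, 2032 to August 28, 2033
Rest of November 2032: 30 - 15 = 15
Full months: December 31, January 31, February 2033 28, March 31, April 30, May 31, June 30, July 31
Days into August 2033: 28
Total = 15 + 31 + 31 + 28 + 31 + 30 + 31 + 30 + 31 + 28 = 286 days


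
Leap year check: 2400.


Yes

Rules: divisible by 4 AND (not by 100 OR by 400)
2400 ÷ 4 = 600 exactly → divisible by 4
2400 ÷ 100 = 24 exactly → divisible by 100
2400 ÷ 400 = 6 exactly → divisible by 400
Divisible by 400 → leap year


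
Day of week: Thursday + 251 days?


Wednesday

Start: Thursday (index 3)
(3 + 251) mod 7
= 254 mod 7
= 2
Index 2 → Wednesday


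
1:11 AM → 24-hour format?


01:11

Input: 1:11 AM
AM hour stays: 1


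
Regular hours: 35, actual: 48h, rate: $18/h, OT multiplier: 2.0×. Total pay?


Regular: 35h × $18 = $630.00
Overtime: 48 - 35 = 13h
OT pay: 13h × $18 × 2.0 = $468.00
Total = $630.00 + $468.00 = $1098.00

$1098.00


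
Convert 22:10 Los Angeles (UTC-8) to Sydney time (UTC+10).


16:10 (next day)

Time difference = UTC+10 - UTC-8 = +18 hours
New hour = (22 + 18) mod 24
= 40 mod 24 = 16
Minutes unchanged → 16:10; 40 ≥ 24 → next day


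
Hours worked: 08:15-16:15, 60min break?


7h 0m (420 minutes)

Total time = (16×60+15) - (8×60+15)
= 975 - 495 = 480 min
Minus break: 480 - 60 = 420 min
= 7h 0m


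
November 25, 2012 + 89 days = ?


February 22, 2013

Start: November 25, 2012
Add 89 days
November 25 → December 1: 30 - 25 + 1 = 6 days (89 - 6 = 83 left)
December 1 → January 1: 31 - 1 + 1 = 31 days (83 - 31 = 52 left)
January 1 → February 1: 31 - 1 + 1 = 31 days (52 - 31 = 21 left)
February 1 + 21 = February 22, 2013


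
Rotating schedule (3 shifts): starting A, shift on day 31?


Shifts: A, B, C
Start: A (index 0)
Day 31: (0 + 31 - 1) mod 3
= 30 mod 3
= 0
Index 0 → shift A

Shift A


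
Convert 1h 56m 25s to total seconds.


6985 seconds

Hours: 1 × 3600 = 3600
Minutes: 56 × 60 = 3360
Seconds: 25
Total = 3600 + 3360 + 25 = 6985


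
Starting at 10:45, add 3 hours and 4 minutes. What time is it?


Start: 645 minutes from midnight
Add: 184 minutes
Total: 829 minutes
Hours: 829 ÷ 60 = 13 remainder 49

13:49


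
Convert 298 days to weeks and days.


42 weeks 4 days

Weeks: 298 ÷ 7 = 42 remainder 4


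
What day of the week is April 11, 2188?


Zeller's congruence:
q=11, m=4, k=88, j=21
h = (11 + ⌊13×5/5⌋ + 88 + ⌊88/4⌋ + ⌊21/4⌋ - 2×21) mod 7
= (11 + 13 + 88 + 22 + 5 - 42) mod 7
= 97 mod 7 = 6
h=6 → Friday

Friday


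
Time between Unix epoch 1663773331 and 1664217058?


443727 seconds (123.3 hours / 5.14 days)

Difference = 1664217058 - 1663773331 = 443727 seconds
In hours: 443727 / 3600 ≈ 123.3
In days: 443727 / 86400 ≈ 5.14


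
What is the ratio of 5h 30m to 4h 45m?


22:19 (1.16)

Duration 1: 330 minutes
Duration 2: 285 minutes
Ratio = 330:285
GCD = 15
Simplified = 22:19
As a decimal: 22/19 ≈ 1.16


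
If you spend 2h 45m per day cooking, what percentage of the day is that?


11.5%

Time: 165 minutes
Day: 1440 minutes
Percentage = (165/1440) × 100 ≈ 11.5%


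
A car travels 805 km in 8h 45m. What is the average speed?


92.0 km/h

Distance: 805 km
Time: 8h 45m = 525 min = 525/60 = 35/4 hours
Speed = 805 ÷ (35/4) = 805 × 4 / 35 = 3220/35 = 92.0 km/h


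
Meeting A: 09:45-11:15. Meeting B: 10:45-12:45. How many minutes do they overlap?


30 minutes

Meeting A: 585-675 (in minutes from midnight)
Meeting B: 645-765
Overlap start = max(585, 645) = 645
Overlap end = min(675, 765) = 675
Overlap = max(0, 675 - 645) = 30 min


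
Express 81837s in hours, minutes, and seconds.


Hours: 81837 ÷ 3600 = 22 remainder 2637
Minutes: 2637 ÷ 60 = 43 remainder 57
Seconds: 57

22h 43m 57s


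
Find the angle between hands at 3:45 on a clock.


157.5°

Hour hand = 3×30 + 45×0.5 = 112.5°
Minute hand = 45×6 = 270°
Difference = |112.5 - 270| = 157.5°


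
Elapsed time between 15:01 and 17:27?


End time in minutes: 17×60 + 27 = 1047
Start time in minutes: 15×60 + 1 = 901
Difference = 1047 - 901 = 146 minutes
= 2 hours 26 minutes

2h 26m


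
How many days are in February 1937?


28 days

Month: February (month 2)
February: 28 or 29 (leap year)
1937 leap year? No


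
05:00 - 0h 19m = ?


04:41

Start: 300 minutes from midnight
Subtract: 19 minutes
Remaining: 300 - 19 = 281
Hours: 4, Minutes: 41


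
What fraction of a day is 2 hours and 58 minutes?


Total minutes: 2×60 + 58 = 178
Day = 24×60 = 1440 minutes
Fraction = 178/1440 ≈ 0.1236
As a percentage: 178/1440 × 100 ≈ 12.36%

0.1236 (12.36%)


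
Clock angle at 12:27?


Hour hand (12 ≡ 0 on the dial): 0×30 + 27×0.5 = 13.5°
Minute hand = 27×6 = 162°
Difference = |13.5 - 162| = 148.5°

148.5°


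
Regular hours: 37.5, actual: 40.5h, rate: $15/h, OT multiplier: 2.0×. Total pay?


Regular: 37.5h × $15 = $562.50
Overtime: 40.5 - 37.5 = 3.0h
OT pay: 3.0h × $15 × 2.0 = $90.00
Total = $562.50 + $90.00 = $652.50

$652.50


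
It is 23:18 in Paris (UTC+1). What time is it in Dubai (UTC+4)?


02:18 (next day)

Time difference = UTC+4 - UTC+1 = +3 hours
New hour = (23 + 3) mod 24
= 26 mod 24 = 2
Minutes unchanged → 02:18; 26 ≥ 24 → next day


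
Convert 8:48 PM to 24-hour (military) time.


20:48

Input: 8:48 PM
PM: 8 + 12 = 20


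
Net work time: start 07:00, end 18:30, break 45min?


Total time = (18×60+30) - (7×60+0)
= 1110 - 420 = 690 min
Minus break: 690 - 45 = 645 min
= 10h 45m

10h 45m (645 minutes)


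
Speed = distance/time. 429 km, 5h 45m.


Distance: 429 km
Time: 5h 45m = 345 min = 345/60 = 23/4 hours
Speed = 429 ÷ (23/4) = 429 × 4 / 23 = 1716/23 ≈ 74.6 km/h

74.6 km/h


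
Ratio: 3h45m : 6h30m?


Duration 1: 225 minutes
Duration 2: 390 minutes
Ratio = 225:390
GCD = 15
Simplified = 15:26
As a decimal: 15/26 ≈ 0.58

15:26 (0.58)


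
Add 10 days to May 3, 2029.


May 13, 2029

Start: May 3, 2029
Add 10 days
May 3 + 10 = May 13, 2029


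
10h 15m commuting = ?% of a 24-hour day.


42.7%

Time: 615 minutes
Day: 1440 minutes
Percentage = (615/1440) × 100 ≈ 42.7%


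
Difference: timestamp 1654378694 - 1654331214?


Difference = 1654378694 - 1654331214 = 47480 seconds
In hours: 47480 / 3600 ≈ 13.2
In days: 47480 / 86400 ≈ 0.55

47480 seconds (13.2 hours / 0.55 days)


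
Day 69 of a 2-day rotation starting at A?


Shifts: A, B
Start: A (index 0)
Day 69: (0 + 69 - 1) mod 2
= 68 mod 2
= 0
Index 0 → shift A

Shift A


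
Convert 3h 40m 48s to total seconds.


Hours: 3 × 3600 = 10800
Minutes: 40 × 60 = 2400
Seconds: 48
Total = 10800 + 2400 + 48 = 13248

13248 seconds


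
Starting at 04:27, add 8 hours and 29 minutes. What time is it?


Start: 267 minutes from midnight
Add: 509 minutes
Total: 776 minutes
Hours: 776 ÷ 60 = 12 remainder 56

12:56


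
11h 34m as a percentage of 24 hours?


0.4819 (48.19%)

Total minutes: 11×60 + 34 = 694
Day = 24×60 = 1440 minutes
Fraction = 694/1440 ≈ 0.4819
As a percentage: 694/1440 × 100 ≈ 48.19%


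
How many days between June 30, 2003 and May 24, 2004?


329 days

From June 30, 2003 to May 24, 2004
Rest of June 2003: 30 - 30 = 0
Full months: July 31, August 31, September 30, October 31, November 30, December 31, January 31, February 2004 29, March 31, April 30
Days into May 2004: 24
Total = 0 + 31 + 31 + 30 + 31 + 30 + 31 + 31 + 29 + 31 + 30 + 24 = 329 days


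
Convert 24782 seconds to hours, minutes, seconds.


Hours: 24782 ÷ 3600 = 6 remainder 3182
Minutes: 3182 ÷ 60 = 53 remainder 2
Seconds: 2

6h 53m 2s


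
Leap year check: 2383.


Rules: divisible by 4 AND (not by 100 OR by 400)
2383 ÷ 4 = 595 remainder 3 → not divisible by 4
Not divisible by 4 → not a leap year

No


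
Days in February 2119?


28 days

Month: February (month 2)
February: 28 or 29 (leap year)
2119 leap year? No


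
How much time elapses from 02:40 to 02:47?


End time in minutes: 2×60 + 47 = 167
Start time in minutes: 2×60 + 40 = 160
Difference = 167 - 160 = 7 minutes
= 0 hours 7 minutes

0h 7m


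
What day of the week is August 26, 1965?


Zeller's congruence:
q=26, m=8, k=65, j=19
h = (26 + ⌊13×9/5⌋ + 65 + ⌊65/4⌋ + ⌊19/4⌋ - 2×19) mod 7
= (26 + 23 + 65 + 16 + 4 - 38) mod 7
= 96 mod 7 = 5
h=5 → Thursday

Thursday


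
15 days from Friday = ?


Saturday

Start: Friday (index 4)
(4 + 15) mod 7
= 19 mod 7
= 5
Index 5 → Saturday


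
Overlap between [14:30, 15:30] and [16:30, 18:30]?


0 minutes

Meeting A: 870-930 (in minutes from midnight)
Meeting B: 990-1110
Overlap start = max(870, 990) = 990
Overlap end = min(930, 1110) = 930
Overlap = max(0, 930 - 990) = 0 min


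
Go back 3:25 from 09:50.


Start: 590 minutes from midnight
Subtract: 205 minutes
Remaining: 590 - 205 = 385
Hours: 6, Minutes: 25

06:25


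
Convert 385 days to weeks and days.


Weeks: 385 ÷ 7 = 55 remainder 0

55 weeks 0 days


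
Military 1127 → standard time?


Hour: 11
11 < 12 → AM

11:27 AM


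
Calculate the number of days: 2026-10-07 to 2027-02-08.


From October 7, 2026 to February 8, 2027
Rest of October 2026: 31 - 7 = 24
Full months: November 30, December 31, January 31
Days into February 2027: 8
Total = 24 + 30 + 31 + 31 + 8 = 124 days

124 days


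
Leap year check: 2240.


Rules: divisible by 4 AND (not by 100 OR by 400)
2240 ÷ 4 = 560 exactly → divisible by 4
2240 ÷ 100 = 22 remainder 40 → not divisible by 100
Divisible by 4 but not by 100 → leap year

Yes


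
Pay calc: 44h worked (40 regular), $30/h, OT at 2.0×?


$1440.00

Regular: 40h × $30 = $1200.00
Overtime: 44 - 40 = 4h
OT pay: 4h × $30 × 2.0 = $240.00
Total = $1200.00 + $240.00 = $1440.00


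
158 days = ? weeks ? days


22 weeks 4 days

Weeks: 158 ÷ 7 = 22 remainder 4


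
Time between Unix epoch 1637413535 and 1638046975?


Difference = 1638046975 - 1637413535 = 633440 seconds
In hours: 633440 / 3600 ≈ 176.0
In days: 633440 / 86400 ≈ 7.33

633440 seconds (176.0 hours / 7.33 days)


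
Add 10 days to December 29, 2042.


January 8, 2043

Start: December 29, 2042
Add 10 days
December 29 → January 1: 31 - 29 + 1 = 3 days (10 - 3 = 7 left)
January 1 + 7 = January 8, 2043


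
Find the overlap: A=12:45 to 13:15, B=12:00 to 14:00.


Meeting A: 765-795 (in minutes from midnight)
Meeting B: 720-840
Overlap start = max(765, 720) = 765
Overlap end = min(795, 840) = 795
Overlap = max(0, 795 - 765) = 30 min

30 minutes


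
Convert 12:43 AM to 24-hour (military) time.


00:43

Input: 12:43 AM
12 AM → 00 (midnight)


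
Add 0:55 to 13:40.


14:35

Start: 820 minutes from midnight
Add: 55 minutes
Total: 875 minutes
Hours: 875 ÷ 60 = 14 remainder 35


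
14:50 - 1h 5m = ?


13:45

Start: 890 minutes from midnight
Subtract: 65 minutes
Remaining: 890 - 65 = 825
Hours: 13, Minutes: 45
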